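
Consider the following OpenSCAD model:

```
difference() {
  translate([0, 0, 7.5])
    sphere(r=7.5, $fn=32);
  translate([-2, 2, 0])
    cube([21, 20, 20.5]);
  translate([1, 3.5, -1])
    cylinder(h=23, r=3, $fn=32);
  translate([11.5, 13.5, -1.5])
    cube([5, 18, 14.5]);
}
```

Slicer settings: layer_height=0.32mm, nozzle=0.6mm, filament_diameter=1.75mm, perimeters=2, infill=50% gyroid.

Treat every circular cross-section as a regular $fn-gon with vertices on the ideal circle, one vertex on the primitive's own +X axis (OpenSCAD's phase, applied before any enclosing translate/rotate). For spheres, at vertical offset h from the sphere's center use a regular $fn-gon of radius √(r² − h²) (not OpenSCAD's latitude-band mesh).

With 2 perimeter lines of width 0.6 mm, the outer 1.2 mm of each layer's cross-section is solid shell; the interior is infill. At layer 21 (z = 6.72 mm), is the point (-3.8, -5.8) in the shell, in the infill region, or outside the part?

At z = 6.72 mm: the r=7.5 sphere contributes a regular 32-gon of circumradius √(7.5²−0.78²) = 7.459; the cube at (-2, 2) (footprint 21×20) is included at this height; the r=3 cylinder at (1, 3.5) contributes a regular 32-gon of circumradius 3; the cube at (11.5, 13.5) (footprint 5×18) is included at this height; Subtracting the remaining from the first: starting from the r=7.5 sphere, the 21×20 cube at (-2, 2) partially overlaps it — only the 39.42 mm² overlap (of its 420.00 mm²) is removed, clipping the outline; the r=3 cylinder at (1, 3.5) partially overlaps it — only the 5.47 mm² overlap (of its 28.09 mm²) is removed, clipping the outline; the 5×18 cube at (11.5, 13.5) misses the remaining region (no effect) — 1 connected region. Overall, the cross-section is a single solid region. The nearest boundary edge runs (-2.85, -6.89)→(-4.14, -6.20); distance from the point to it = 0.52 mm. The point is inside the cross-section, 0.52 mm from the nearest boundary — within the 1.2 mm shell band (2 × 0.6).

shell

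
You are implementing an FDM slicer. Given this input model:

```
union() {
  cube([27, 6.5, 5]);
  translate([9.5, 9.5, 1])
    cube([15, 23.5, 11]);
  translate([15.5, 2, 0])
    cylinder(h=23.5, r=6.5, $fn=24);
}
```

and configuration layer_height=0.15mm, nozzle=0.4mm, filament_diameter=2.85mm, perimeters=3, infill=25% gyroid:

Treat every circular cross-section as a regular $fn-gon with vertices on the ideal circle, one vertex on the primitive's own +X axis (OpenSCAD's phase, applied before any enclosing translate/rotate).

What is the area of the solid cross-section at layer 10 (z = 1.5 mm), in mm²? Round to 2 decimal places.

At z = 1.5 mm: the cube is present — its section is the full 27×6.5 rectangle (area 175.50 mm²); the cube at (9.5, 9.5) (footprint 15×23.5) is included at this height (area 352.50 mm²); the cylinder at (15.5, 2): section is a regular 24-gon, circumradius r=6.5 (area = (24/2)·6.500²·sin(360°/24) = 131.22 mm²); Combining (union): the regions partially overlap — summed areas 659.22 mm² minus the doubly-counted overlap 78.48 mm² gives 580.74 mm² — area = 580.74 mm². Overall, the cross-section has 2 separate islands. Net area = 580.74 mm².

580.74 mm²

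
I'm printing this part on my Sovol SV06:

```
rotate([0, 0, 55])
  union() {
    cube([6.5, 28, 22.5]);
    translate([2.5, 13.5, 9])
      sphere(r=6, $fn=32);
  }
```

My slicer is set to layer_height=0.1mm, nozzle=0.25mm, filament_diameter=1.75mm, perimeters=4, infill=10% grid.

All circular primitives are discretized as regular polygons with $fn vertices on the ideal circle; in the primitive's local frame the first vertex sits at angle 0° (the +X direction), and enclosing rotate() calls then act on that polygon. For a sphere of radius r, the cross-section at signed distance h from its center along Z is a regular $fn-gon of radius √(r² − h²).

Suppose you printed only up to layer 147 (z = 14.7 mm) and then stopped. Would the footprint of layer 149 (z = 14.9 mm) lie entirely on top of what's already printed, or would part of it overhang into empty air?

entirely on top

Compare the two slices. At z = 14.7: the cube (footprint 6.5×28) is included at this height (area 182.00 mm²); the sphere at (2.5, 13.5): section is a regular 32-gon, circumradius = √(r²−h²) = √(6²−5.7²) = 1.873 (area = (32/2)·1.873²·sin(360°/32) = 10.96 mm²); Combining (union): the r=6 sphere at (2.5, 13.5) lies entirely inside the 6.5×28 cube, so the union is just the 6.5×28 cube — area = 182.00 mm²; (rotated 55° about Z; rotation is an isometry so areas/perimeters/island counts are preserved). At z = 14.9: the cube (footprint 6.5×28) is included at this height (area 182.00 mm²); the sphere at (2.5, 13.5): section is a regular 32-gon, circumradius = √(r²−h²) = √(6²−5.9²) = 1.091 (area = (32/2)·1.091²·sin(360°/32) = 3.71 mm²); Merging all regions: the r=6 sphere at (2.5, 13.5) lies entirely inside the 6.5×28 cube, so the union is just the 6.5×28 cube — area = 182.00 mm²; (rotated 55° about Z; rotation is an isometry so areas/perimeters/island counts are preserved). Checking containment: the cross-section at z = 14.9 is a subset of the cross-section at z = 14.7.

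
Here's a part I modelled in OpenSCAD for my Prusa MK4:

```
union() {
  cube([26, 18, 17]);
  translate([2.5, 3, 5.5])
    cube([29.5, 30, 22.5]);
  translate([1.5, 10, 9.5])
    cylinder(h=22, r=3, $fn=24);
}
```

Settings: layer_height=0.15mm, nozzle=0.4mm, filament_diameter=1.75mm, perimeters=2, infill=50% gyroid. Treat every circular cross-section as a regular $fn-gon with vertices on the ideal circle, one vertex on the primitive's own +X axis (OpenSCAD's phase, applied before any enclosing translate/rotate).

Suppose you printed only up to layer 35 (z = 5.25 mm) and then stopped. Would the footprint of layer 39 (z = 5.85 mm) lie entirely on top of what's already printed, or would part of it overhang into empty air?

part overhangs

Compare the two slices. At z = 5.25: the 26×18 cube contributes its full rectangle (area 468.00 mm²); the cube at (2.5, 3) is not intersected at this z (z outside [5.5, 28]); the cylinder at (1.5, 10) is absent (z outside [9.5, 31.5]); Merging all regions: only the 26×18 cube is present, so the union is just that shape — area = 468.00 mm². At z = 5.85: the cube (footprint 26×18) is included at this height (area 468.00 mm²); the cube at (2.5, 3) is present — its section is the full 29.5×30 rectangle (area 885.00 mm²); the cylinder at (1.5, 10) is not intersected at this z (z outside [9.5, 31.5]); Merging all regions: the regions partially overlap — summed areas 1353.00 mm² minus the doubly-counted overlap 352.50 mm² gives 1000.50 mm² — area = 1000.50 mm². Checking containment: at z = 5.85 the cross-section extends beyond the z = 5.25 cross-section by about 532.50 mm².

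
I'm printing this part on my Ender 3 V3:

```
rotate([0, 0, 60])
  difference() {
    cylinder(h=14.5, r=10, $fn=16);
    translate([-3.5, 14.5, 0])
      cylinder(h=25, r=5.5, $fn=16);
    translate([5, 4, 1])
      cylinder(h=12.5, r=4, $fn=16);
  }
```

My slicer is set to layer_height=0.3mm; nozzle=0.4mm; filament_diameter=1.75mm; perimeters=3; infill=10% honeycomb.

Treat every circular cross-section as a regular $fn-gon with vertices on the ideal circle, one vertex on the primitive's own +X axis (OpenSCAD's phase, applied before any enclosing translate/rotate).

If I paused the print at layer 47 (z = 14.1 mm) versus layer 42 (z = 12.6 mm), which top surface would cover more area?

layer 47 (z = 14.1 mm)

Layer 47 (z = 14.1): the r=10 cylinder contributes a regular 16-gon of circumradius 10 (area = (16/2)·10.000²·sin(360°/16) = 306.15 mm²); the r=5.5 cylinder at (-3.5, 14.5) gives a regular 16-gon of circumradius 5.5 (constant along its height) (area = (16/2)·5.500²·sin(360°/16) = 92.61 mm²); the cylinder at (5, 4) is absent (z outside [1, 13.5]); Taking the first minus the rest: starting from the r=10 cylinder (306.15 mm²), the r=5.5 cylinder at (-3.5, 14.5) partially overlaps it — only the 0.83 mm² overlap (of its 92.61 mm²) is removed, clipping the outline — area = 305.31 mm²; (rotated 60° about Z; rotation is an isometry so areas/perimeters/island counts are preserved). So its area = 305.31 mm². Layer 42 (z = 12.6): the cylinder: section is a regular 16-gon, circumradius r=10 (area = (16/2)·10.000²·sin(360°/16) = 306.15 mm²); the cylinder at (-3.5, 14.5): section is a regular 16-gon, circumradius r=5.5 (area = (16/2)·5.500²·sin(360°/16) = 92.61 mm²); the cylinder at (5, 4): section is a regular 16-gon, circumradius r=4 (area = (16/2)·4.000²·sin(360°/16) = 48.98 mm²); Taking the first minus the rest: starting from the r=10 cylinder (306.15 mm²), the r=5.5 cylinder at (-3.5, 14.5) partially overlaps it — only the 0.83 mm² overlap (of its 92.61 mm²) is removed, clipping the outline; the r=4 cylinder at (5, 4) partially overlaps it — only the 47.45 mm² overlap (of its 48.98 mm²) is removed, clipping the outline — area = 257.87 mm²; (whole slice rotated 60° about Z — lengths, areas and connectivity unchanged). So its area = 257.87 mm². Layer 47 is larger (305.31 vs 257.87 mm²).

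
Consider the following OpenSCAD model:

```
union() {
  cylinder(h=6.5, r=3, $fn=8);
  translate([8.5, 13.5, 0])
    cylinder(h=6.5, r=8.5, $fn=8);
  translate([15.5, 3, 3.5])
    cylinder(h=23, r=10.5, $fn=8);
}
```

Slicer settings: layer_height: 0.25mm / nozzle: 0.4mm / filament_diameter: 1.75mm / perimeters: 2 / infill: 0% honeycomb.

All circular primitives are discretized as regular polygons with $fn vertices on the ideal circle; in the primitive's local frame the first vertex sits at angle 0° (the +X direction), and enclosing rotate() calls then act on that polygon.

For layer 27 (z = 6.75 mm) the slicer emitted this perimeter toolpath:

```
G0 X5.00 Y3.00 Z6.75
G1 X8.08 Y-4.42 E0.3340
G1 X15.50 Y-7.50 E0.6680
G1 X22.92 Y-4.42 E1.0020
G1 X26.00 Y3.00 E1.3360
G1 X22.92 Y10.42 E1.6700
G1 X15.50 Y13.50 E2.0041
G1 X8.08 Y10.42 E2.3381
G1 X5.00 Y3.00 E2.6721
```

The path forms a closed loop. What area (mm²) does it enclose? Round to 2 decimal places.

311.64 mm²

Apply the shoelace formula to the sequence of (X, Y) vertices; enclosed area = 311.64 mm².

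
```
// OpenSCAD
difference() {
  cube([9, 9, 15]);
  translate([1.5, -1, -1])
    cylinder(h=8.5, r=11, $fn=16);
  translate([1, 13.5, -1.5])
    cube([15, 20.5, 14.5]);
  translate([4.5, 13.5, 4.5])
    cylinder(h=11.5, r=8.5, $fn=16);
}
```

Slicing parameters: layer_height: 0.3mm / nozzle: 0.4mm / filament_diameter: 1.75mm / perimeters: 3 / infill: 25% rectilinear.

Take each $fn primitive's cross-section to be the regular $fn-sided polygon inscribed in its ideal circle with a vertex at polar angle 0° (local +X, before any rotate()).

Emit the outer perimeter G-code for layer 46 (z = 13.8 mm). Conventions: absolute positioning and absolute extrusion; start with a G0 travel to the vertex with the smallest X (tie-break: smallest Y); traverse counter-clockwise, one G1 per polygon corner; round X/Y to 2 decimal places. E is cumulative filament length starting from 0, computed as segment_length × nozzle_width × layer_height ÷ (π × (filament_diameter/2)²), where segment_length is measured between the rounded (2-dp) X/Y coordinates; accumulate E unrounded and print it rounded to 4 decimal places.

At z = 13.8 mm: the cube is present — its section is the full 9×9 rectangle; the cylinder at (1.5, -1) is absent (z outside [-1, 7.5]); the cube at (1, 13.5) is absent (z outside [-1.5, 13]); the r=8.5 cylinder at (4.5, 13.5) contributes a regular 16-gon of circumradius 8.5; After the difference (first − rest): starting from the 9×9 cube, the r=8.5 cylinder at (4.5, 13.5) partially overlaps it — only the 31.24 mm² overlap (of its 221.19 mm²) is removed, clipping the outline — 1 connected region. The outline is a single polygon with 7 vertices. Extrusion per mm of travel: 0.4 × 0.3 / (π × 0.875²) = 0.049890. Accumulating E over each segment gives final E = 1.5760.

G0 X0.00 Y0.00 Z13.80
G1 X9.00 Y0.00 E0.4490
G1 X9.00 Y6.48 E0.7723
G1 X7.75 Y5.65 E0.8472
G1 X4.50 Y5.00 E1.0125
G1 X1.25 Y5.65 E1.1779
G1 X0.00 Y6.48 E1.2527
G1 X0.00 Y0.00 E1.5760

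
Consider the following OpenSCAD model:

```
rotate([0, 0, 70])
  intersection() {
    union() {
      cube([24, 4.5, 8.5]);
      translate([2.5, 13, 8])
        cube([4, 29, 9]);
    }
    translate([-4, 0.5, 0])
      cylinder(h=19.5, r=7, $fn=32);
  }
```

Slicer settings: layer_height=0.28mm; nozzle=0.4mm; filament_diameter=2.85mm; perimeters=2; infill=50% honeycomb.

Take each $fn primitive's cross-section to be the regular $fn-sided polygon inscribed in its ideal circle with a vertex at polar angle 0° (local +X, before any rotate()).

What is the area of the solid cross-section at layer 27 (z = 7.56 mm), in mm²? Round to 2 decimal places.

At z = 7.56 mm: the 24×4.5 cube contributes its full rectangle (area 108.00 mm²); the cube at (2.5, 13) is absent (z outside [8, 17]); Taking the union: only the 24×4.5 cube is present, so the union is just that shape — area = 108.00 mm²; the r=7 cylinder at (-4, 0.5) contributes a regular 32-gon of circumradius 7 (area = (32/2)·7.000²·sin(360°/32) = 152.95 mm²); After intersecting: the r=7 cylinder at (-4, 0.5) partially overlaps the result so far; clipping to the common part keeps 11.79 mm² — area = 11.79 mm²; (whole slice rotated 70° about Z — lengths, areas and connectivity unchanged). Overall, the cross-section is a single solid region. Net area = 11.79 mm².

11.79 mm²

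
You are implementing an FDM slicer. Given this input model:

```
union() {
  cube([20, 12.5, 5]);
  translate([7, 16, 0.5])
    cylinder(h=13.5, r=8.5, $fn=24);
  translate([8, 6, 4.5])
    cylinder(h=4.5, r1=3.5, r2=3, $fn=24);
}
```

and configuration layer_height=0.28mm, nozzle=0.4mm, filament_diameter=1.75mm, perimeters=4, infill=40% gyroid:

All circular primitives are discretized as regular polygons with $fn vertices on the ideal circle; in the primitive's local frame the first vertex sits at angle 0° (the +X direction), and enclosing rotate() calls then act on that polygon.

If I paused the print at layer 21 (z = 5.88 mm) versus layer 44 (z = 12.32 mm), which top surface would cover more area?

Layer 21 (z = 5.88): the cube is absent (z outside [0, 5]); the cylinder at (7, 16): section is a regular 24-gon, circumradius r=8.5 (area = (24/2)·8.500²·sin(360°/24) = 224.40 mm²); the cone at (8, 6): at t=0.307 of its height the radius interpolates to r₁+(r₂−r₁)t = 3.347, giving a regular 24-gon of that circumradius (area = (24/2)·3.347²·sin(360°/24) = 34.79 mm²); Taking the union: the regions partially overlap — summed areas 259.18 mm² minus the doubly-counted overlap 6.30 mm² gives 252.88 mm² — area = 252.88 mm². So its area = 252.88 mm². Layer 44 (z = 12.32): the cube is not intersected at this z (z outside [0, 5]); the r=8.5 cylinder at (7, 16) gives a regular 24-gon of circumradius 8.5 (constant along its height) (area = (24/2)·8.500²·sin(360°/24) = 224.40 mm²); the cone at (8, 6) is absent (z outside [4.5, 9]); Merging all regions: only the r=8.5 cylinder at (7, 16) is present, so the union is just that shape — area = 224.40 mm². So its area = 224.40 mm². Layer 21 is larger (252.88 vs 224.40 mm²).

layer 21 (z = 5.88 mm)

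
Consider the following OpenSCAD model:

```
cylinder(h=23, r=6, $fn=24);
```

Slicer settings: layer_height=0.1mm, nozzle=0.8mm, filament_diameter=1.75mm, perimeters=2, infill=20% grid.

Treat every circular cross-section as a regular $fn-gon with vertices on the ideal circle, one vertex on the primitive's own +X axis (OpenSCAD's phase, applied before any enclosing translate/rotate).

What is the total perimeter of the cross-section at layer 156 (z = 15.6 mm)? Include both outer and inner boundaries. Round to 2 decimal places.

At z = 15.6 mm: the r=6 cylinder contributes a regular 24-gon of circumradius 6 (perimeter = 2·24·6.000·sin(180°/24) = 37.59 mm). Overall, the cross-section is a single solid region. Total boundary length (outer) = 37.59 mm.

37.59 mm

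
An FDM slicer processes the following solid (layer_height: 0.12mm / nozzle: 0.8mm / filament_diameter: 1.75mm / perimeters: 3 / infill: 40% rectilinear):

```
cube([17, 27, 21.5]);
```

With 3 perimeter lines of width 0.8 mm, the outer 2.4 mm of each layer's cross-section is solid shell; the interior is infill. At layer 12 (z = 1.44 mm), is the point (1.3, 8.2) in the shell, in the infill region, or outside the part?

At z = 1.44 mm: the 17×27 cube contributes its full rectangle. Overall, the cross-section is a single solid region. The nearest boundary edge runs (0.00, 27.00)→(0.00, 0.00); distance from the point to it = 1.30 mm. The point is inside the cross-section, 1.30 mm from the nearest boundary — within the 2.4 mm shell band (3 × 0.8).

shell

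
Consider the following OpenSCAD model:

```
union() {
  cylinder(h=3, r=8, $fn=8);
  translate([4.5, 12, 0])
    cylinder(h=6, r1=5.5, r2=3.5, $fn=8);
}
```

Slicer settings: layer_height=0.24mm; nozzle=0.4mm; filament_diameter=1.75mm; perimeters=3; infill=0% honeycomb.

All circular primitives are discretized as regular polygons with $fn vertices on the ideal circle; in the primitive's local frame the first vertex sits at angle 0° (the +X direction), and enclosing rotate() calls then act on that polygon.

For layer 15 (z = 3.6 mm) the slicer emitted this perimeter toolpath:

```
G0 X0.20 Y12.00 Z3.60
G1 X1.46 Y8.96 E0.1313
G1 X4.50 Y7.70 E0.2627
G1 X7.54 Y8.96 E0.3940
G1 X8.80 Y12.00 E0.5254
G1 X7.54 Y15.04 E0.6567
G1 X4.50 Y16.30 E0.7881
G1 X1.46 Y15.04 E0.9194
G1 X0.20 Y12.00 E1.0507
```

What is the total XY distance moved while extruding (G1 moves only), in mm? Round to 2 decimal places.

Sum the Euclidean lengths of each G1 segment: total = 26.33 mm.

26.33 mm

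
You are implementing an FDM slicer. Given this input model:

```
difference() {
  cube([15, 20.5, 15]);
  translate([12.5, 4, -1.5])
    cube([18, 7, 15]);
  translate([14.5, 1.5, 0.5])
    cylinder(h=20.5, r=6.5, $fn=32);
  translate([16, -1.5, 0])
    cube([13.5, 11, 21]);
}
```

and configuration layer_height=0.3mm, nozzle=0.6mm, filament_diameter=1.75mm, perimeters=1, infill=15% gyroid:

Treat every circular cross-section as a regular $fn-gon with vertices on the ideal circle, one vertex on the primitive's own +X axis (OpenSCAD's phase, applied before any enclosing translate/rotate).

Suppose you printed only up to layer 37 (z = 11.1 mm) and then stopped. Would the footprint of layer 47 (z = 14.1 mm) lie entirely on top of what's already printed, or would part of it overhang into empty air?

part overhangs

Compare the two slices. At z = 11.1: the 15×20.5 cube contributes its full rectangle (area 307.50 mm²); the 18×7 cube at (12.5, 4) contributes its full rectangle (area 126.00 mm²); the r=6.5 cylinder at (14.5, 1.5) gives a regular 32-gon of circumradius 6.5 (constant along its height) (area = (32/2)·6.500²·sin(360°/32) = 131.88 mm²); the cube at (16, -1.5) (footprint 13.5×11) is included at this height (area 148.50 mm²); Taking the first minus the rest: starting from the 15×20.5 cube (307.50 mm²), the 18×7 cube at (12.5, 4) partially overlaps it — only the 17.50 mm² overlap (of its 126.00 mm²) is removed, clipping the outline; the r=6.5 cylinder at (14.5, 1.5) partially overlaps it — only the 36.86 mm² overlap (of its 131.88 mm²) is removed, clipping the outline; the 13.5×11 cube at (16, -1.5) misses the remaining region (no effect) — area = 253.14 mm². At z = 14.1: the cube (footprint 15×20.5) is included at this height (area 307.50 mm²); the cube at (12.5, 4) is not intersected at this z (z outside [-1.5, 13.5]); the cylinder at (14.5, 1.5): section is a regular 32-gon, circumradius r=6.5 (area = (32/2)·6.500²·sin(360°/32) = 131.88 mm²); the 13.5×11 cube at (16, -1.5) contributes its full rectangle (area 148.50 mm²); After the difference (first − rest): starting from the 15×20.5 cube (307.50 mm²), the r=6.5 cylinder at (14.5, 1.5) partially overlaps it — only the 46.59 mm² overlap (of its 131.88 mm²) is removed, clipping the outline; the 13.5×11 cube at (16, -1.5) misses the remaining region (no effect) — area = 260.91 mm². Checking containment: at z = 14.1 the cross-section extends beyond the z = 11.1 cross-section by about 7.76 mm².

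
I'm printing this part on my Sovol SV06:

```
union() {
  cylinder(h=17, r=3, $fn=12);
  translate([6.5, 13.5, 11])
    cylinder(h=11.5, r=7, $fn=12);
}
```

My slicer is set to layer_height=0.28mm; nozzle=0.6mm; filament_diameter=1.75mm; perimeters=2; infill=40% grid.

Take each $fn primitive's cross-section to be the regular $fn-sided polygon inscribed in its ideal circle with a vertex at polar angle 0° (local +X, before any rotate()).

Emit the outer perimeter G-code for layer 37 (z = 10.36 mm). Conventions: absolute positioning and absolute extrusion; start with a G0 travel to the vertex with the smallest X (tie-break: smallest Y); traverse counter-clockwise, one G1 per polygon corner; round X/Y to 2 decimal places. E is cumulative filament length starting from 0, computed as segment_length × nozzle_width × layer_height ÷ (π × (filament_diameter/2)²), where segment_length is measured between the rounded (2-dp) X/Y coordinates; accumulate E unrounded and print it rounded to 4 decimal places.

At z = 10.36 mm: the r=3 cylinder contributes a regular 12-gon of circumradius 3; the cylinder at (6.5, 13.5) is not intersected at this z (z outside [11, 22.5]); Taking the union: only the r=3 cylinder is present, so the union is just that shape — 1 connected region. The outline is a single polygon with 12 vertices. Extrusion per mm of travel: 0.6 × 0.28 / (π × 0.875²) = 0.069846. Accumulating E over each segment gives final E = 1.3021.

G0 X-3.00 Y0.00 Z10.36
G1 X-2.60 Y-1.50 E0.1084
G1 X-1.50 Y-2.60 E0.2171
G1 X0.00 Y-3.00 E0.3255
G1 X1.50 Y-2.60 E0.4339
G1 X2.60 Y-1.50 E0.5426
G1 X3.00 Y0.00 E0.6510
G1 X2.60 Y1.50 E0.7595
G1 X1.50 Y2.60 E0.8681
G1 X0.00 Y3.00 E0.9765
G1 X-1.50 Y2.60 E1.0850
G1 X-2.60 Y1.50 E1.1936
G1 X-3.00 Y0.00 E1.3021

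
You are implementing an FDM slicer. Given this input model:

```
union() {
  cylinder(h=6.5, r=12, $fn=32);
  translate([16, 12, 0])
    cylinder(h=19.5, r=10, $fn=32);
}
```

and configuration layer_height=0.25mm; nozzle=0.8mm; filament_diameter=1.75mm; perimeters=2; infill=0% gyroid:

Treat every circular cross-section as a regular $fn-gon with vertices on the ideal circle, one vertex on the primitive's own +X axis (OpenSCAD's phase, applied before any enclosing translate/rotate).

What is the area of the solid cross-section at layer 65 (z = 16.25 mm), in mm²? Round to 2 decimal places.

At z = 16.25 mm: the cylinder is absent (z outside [0, 6.5]); the cylinder at (16, 12): section is a regular 32-gon, circumradius r=10 (area = (32/2)·10.000²·sin(360°/32) = 312.14 mm²); Taking the union: only the r=10 cylinder at (16, 12) is present, so the union is just that shape — area = 312.14 mm². Overall, the cross-section is a single solid region. Net area = 312.14 mm².

312.14 mm²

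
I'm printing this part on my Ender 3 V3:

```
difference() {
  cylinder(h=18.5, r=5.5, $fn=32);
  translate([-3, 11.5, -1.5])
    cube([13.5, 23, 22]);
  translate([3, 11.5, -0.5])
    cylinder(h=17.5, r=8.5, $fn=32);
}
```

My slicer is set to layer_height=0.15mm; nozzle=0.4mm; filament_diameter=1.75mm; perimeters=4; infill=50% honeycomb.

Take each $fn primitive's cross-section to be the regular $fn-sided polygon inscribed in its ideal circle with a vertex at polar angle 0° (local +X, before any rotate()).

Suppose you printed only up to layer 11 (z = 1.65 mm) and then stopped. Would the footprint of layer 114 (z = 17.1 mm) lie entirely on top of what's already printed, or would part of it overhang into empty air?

part overhangs

Compare the two slices. At z = 1.65: the r=5.5 cylinder gives a regular 32-gon of circumradius 5.5 (constant along its height) (area = (32/2)·5.500²·sin(360°/32) = 94.42 mm²); the cube at (-3, 11.5) (footprint 13.5×23) is included at this height (area 310.50 mm²); the r=8.5 cylinder at (3, 11.5) gives a regular 32-gon of circumradius 8.5 (constant along its height) (area = (32/2)·8.500²·sin(360°/32) = 225.52 mm²); Subtracting the remaining from the first: starting from the r=5.5 cylinder (94.42 mm²), the 13.5×23 cube at (-3, 11.5) misses the remaining region (no effect); the r=8.5 cylinder at (3, 11.5) partially overlaps it — only the 9.96 mm² overlap (of its 225.52 mm²) is removed, clipping the outline — area = 84.46 mm². At z = 17.1: the r=5.5 cylinder contributes a regular 32-gon of circumradius 5.5 (area = (32/2)·5.500²·sin(360°/32) = 94.42 mm²); the cube at (-3, 11.5) is present — its section is the full 13.5×23 rectangle (area 310.50 mm²); the cylinder at (3, 11.5) is not intersected at this z (z outside [-0.5, 17]); After the difference (first − rest): starting from the r=5.5 cylinder (94.42 mm²), the 13.5×23 cube at (-3, 11.5) misses the remaining region (no effect) — area = 94.42 mm². Checking containment: at z = 17.1 the cross-section extends beyond the z = 1.65 cross-section by about 9.96 mm².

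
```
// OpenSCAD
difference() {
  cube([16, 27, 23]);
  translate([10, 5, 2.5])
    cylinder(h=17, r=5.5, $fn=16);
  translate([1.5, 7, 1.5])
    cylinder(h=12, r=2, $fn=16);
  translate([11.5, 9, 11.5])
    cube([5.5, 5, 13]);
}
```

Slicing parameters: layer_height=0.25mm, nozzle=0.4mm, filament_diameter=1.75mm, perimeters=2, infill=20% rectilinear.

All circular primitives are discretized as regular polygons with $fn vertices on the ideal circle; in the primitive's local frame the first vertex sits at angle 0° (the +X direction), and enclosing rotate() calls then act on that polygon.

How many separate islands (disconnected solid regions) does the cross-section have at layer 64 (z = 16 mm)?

At z = 16 mm: the cube is present — its section is the full 16×27 rectangle; the r=5.5 cylinder at (10, 5) contributes a regular 16-gon of circumradius 5.5; the cylinder at (1.5, 7) does not reach this height (z outside [1.5, 13.5]); the cube at (11.5, 9) is present — its section is the full 5.5×5 rectangle; Taking the first minus the rest: starting from the 16×27 cube, the r=5.5 cylinder at (10, 5) partially overlaps it — only the 91.38 mm² overlap (of its 92.61 mm²) is removed, clipping the outline; the 5.5×5 cube at (11.5, 9) partially overlaps it — only the 20.93 mm² overlap (of its 27.50 mm²) is removed, clipping the outline — 2 connected regions. Overall, the cross-section has 2 separate islands. Island count = 2.

2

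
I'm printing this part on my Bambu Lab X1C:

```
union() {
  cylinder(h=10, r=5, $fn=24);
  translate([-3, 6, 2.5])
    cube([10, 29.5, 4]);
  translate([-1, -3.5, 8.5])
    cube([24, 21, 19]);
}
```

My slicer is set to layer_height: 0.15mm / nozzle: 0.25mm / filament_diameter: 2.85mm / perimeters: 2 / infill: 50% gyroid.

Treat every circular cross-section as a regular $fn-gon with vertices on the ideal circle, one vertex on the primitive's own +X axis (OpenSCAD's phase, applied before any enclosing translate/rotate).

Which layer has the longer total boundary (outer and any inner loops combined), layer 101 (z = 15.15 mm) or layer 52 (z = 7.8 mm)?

Layer 101 (z = 15.15): the cylinder does not reach this height (z outside [0, 10]); the cube at (-3, 6) is absent (z outside [2.5, 6.5]); the cube at (-1, -3.5) is present — its section is the full 24×21 rectangle (perimeter 90.00 mm); Combining (union): only the 24×21 cube at (-1, -3.5) is present, so the union is just that shape — boundary = 90.00 mm. So its perimeter = 90.00 mm. Layer 52 (z = 7.8): the r=5 cylinder contributes a regular 24-gon of circumradius 5 (perimeter = 2·24·5.000·sin(180°/24) = 31.33 mm); the cube at (-3, 6) is absent (z outside [2.5, 6.5]); the cube at (-1, -3.5) is absent (z outside [8.5, 27.5]); Merging all regions: only the r=5 cylinder is present, so the union is just that shape — boundary = 31.33 mm. So its perimeter = 31.33 mm. Layer 101 is larger (90.00 vs 31.33 mm).

layer 101 (z = 15.15 mm)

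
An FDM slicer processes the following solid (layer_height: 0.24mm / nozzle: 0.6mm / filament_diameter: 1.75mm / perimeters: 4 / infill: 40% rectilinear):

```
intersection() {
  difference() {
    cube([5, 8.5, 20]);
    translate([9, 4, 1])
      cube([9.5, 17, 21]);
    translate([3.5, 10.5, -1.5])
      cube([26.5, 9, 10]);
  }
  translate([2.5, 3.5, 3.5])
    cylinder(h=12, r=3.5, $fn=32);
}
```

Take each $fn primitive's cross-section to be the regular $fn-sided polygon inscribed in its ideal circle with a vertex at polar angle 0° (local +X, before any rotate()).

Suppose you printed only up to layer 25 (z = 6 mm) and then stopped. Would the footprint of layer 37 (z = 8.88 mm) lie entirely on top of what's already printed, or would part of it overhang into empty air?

Compare the two slices. At z = 6: the cube is present — its section is the full 5×8.5 rectangle (area 42.50 mm²); the 9.5×17 cube at (9, 4) contributes its full rectangle (area 161.50 mm²); the cube at (3.5, 10.5) (footprint 26.5×9) is included at this height (area 238.50 mm²); Subtracting the remaining from the first: starting from the 5×8.5 cube (42.50 mm²), the 9.5×17 cube at (9, 4) misses the remaining region (no effect); the 26.5×9 cube at (3.5, 10.5) misses the remaining region (no effect) — area = 42.50 mm²; the cylinder at (2.5, 3.5): section is a regular 32-gon, circumradius r=3.5 (area = (32/2)·3.500²·sin(360°/32) = 38.24 mm²); After intersecting: the r=3.5 cylinder at (2.5, 3.5) partially overlaps the result so far; clipping to the common part keeps 31.62 mm² — area = 31.62 mm². At z = 8.88: the cube is present — its section is the full 5×8.5 rectangle (area 42.50 mm²); the 9.5×17 cube at (9, 4) contributes its full rectangle (area 161.50 mm²); the cube at (3.5, 10.5) is absent (z outside [-1.5, 8.5]); Taking the first minus the rest: starting from the 5×8.5 cube (42.50 mm²), the 9.5×17 cube at (9, 4) misses the remaining region (no effect) — area = 42.50 mm²; the r=3.5 cylinder at (2.5, 3.5) contributes a regular 32-gon of circumradius 3.5 (area = (32/2)·3.500²·sin(360°/32) = 38.24 mm²); After intersecting: the r=3.5 cylinder at (2.5, 3.5) partially overlaps that combined region; clipping to the common part keeps 31.62 mm² — area = 31.62 mm². Checking containment: the cross-section at z = 8.88 is a subset of the cross-section at z = 6.

entirely on top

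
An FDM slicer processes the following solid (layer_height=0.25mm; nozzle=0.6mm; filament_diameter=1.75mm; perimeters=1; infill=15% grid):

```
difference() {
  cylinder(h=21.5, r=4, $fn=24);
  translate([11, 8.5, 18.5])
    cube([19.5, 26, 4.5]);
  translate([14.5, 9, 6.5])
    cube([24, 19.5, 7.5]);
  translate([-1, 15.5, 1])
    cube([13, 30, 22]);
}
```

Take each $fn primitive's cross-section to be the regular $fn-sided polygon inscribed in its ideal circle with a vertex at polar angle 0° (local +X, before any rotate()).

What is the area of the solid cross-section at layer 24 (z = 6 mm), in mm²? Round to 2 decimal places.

At z = 6 mm: the r=4 cylinder gives a regular 24-gon of circumradius 4 (constant along its height) (area = (24/2)·4.000²·sin(360°/24) = 49.69 mm²); the cube at (11, 8.5) is not intersected at this z (z outside [18.5, 23]); the cube at (14.5, 9) does not reach this height (z outside [6.5, 14]); the cube at (-1, 15.5) is present — its section is the full 13×30 rectangle (area 390.00 mm²); Taking the first minus the rest: starting from the r=4 cylinder (49.69 mm²), the 13×30 cube at (-1, 15.5) misses the remaining region (no effect) — area = 49.69 mm². Overall, the cross-section is a single solid region. Net area = 49.69 mm².

49.69 mm²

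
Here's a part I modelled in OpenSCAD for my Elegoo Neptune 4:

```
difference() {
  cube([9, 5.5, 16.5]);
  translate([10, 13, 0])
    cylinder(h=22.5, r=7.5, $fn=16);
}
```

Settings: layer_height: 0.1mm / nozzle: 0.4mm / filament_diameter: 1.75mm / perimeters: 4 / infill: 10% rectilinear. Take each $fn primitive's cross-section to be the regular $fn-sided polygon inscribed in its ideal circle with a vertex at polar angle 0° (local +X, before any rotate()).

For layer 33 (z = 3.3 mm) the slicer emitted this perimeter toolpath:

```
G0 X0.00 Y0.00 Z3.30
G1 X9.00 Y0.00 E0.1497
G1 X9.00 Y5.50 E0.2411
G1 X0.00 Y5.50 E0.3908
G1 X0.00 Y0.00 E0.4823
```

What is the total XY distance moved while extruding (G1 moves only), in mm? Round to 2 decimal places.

29.00 mm

Sum the Euclidean lengths of each G1 segment: total = 29.00 mm.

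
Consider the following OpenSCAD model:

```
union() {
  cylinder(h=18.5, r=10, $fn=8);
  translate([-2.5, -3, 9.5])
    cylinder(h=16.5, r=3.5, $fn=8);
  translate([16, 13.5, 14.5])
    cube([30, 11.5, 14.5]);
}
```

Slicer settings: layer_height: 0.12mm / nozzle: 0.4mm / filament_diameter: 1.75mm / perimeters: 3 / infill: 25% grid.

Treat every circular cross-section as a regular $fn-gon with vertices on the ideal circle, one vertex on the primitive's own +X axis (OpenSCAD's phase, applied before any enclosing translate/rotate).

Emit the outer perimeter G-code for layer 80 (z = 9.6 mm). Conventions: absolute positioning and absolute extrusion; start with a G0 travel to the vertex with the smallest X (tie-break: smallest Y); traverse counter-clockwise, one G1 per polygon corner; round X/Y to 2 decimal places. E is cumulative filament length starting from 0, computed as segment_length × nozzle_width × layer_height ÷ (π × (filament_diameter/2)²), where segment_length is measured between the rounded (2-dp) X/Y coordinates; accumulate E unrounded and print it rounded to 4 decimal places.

At z = 9.6 mm: the cylinder: section is a regular 8-gon, circumradius r=10; the cylinder at (-2.5, -3): section is a regular 8-gon, circumradius r=3.5; the cube at (16, 13.5) is not intersected at this z (z outside [14.5, 29]); Combining (union): the r=3.5 cylinder at (-2.5, -3) lies entirely inside the r=10 cylinder, so the union is just the r=10 cylinder — 1 connected region. The outline is a single polygon with 8 vertices. Extrusion per mm of travel: 0.4 × 0.12 / (π × 0.875²) = 0.019956. Accumulating E over each segment gives final E = 1.2218.

G0 X-10.00 Y0.00 Z9.60
G1 X-7.07 Y-7.07 E0.1527
G1 X0.00 Y-10.00 E0.3055
G1 X7.07 Y-7.07 E0.4582
G1 X10.00 Y0.00 E0.6109
G1 X7.07 Y7.07 E0.7636
G1 X0.00 Y10.00 E0.9164
G1 X-7.07 Y7.07 E1.0691
G1 X-10.00 Y0.00 E1.2218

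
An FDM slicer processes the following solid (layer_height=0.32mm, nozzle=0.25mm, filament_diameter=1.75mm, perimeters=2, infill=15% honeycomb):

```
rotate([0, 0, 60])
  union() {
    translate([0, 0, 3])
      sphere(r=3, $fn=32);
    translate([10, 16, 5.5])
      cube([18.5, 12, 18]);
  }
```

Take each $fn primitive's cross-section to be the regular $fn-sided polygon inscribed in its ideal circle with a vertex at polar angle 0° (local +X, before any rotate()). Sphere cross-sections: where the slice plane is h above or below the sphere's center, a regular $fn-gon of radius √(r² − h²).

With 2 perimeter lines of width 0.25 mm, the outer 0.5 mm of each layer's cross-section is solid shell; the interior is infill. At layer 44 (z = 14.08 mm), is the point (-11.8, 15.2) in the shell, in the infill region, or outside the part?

outside

At z = 14.08 mm: the sphere does not reach this height (|z−center|=11.080 > r=3); the cube at (10, 16) is present — its section is the full 18.5×12 rectangle; Taking the union: only the 18.5×12 cube at (10, 16) is present, so the union is just that shape — 1 connected region; (rotated 60° about Z; rotation is an isometry so areas/perimeters/island counts are preserved). Overall, the cross-section is a single solid region. Undo the 60° rotation: the query point maps to (7.264, 17.819) in the un-rotated model frame. The nearest boundary edge runs (10.00, 28.00)→(10.00, 16.00); distance from the point to it = 2.74 mm. The point is not inside any of the regions above, so it lies outside the cross-section (2.74 mm from the nearest boundary).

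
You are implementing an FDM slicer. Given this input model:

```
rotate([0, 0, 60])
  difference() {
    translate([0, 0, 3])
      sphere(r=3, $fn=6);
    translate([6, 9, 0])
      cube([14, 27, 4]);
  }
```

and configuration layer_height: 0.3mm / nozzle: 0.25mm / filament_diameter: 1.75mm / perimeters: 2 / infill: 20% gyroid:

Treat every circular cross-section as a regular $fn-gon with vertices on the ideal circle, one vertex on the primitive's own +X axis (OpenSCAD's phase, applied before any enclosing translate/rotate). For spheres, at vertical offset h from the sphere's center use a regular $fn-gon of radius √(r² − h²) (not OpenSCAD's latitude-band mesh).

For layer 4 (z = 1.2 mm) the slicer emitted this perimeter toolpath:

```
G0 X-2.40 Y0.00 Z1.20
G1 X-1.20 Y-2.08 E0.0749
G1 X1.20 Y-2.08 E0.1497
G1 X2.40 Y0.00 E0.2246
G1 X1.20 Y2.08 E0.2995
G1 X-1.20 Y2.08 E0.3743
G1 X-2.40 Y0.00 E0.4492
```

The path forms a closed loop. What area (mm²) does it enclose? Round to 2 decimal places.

Apply the shoelace formula to the sequence of (X, Y) vertices; enclosed area = 14.98 mm².

14.98 mm²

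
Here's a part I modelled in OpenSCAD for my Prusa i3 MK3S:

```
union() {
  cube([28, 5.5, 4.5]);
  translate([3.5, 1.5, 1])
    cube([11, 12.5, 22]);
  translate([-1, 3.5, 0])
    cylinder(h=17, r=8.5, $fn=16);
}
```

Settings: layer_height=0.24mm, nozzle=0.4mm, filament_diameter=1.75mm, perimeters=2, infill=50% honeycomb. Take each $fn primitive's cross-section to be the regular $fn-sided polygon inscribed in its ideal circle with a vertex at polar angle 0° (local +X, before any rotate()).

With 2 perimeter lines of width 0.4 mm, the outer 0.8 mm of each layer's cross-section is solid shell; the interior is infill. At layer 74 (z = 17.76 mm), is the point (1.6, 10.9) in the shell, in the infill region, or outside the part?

At z = 17.76 mm: the cube is not intersected at this z (z outside [0, 4.5]); the cube at (3.5, 1.5) is present — its section is the full 11×12.5 rectangle; the cylinder at (-1, 3.5) is not intersected at this z (z outside [0, 17]); Taking the union: only the 11×12.5 cube at (3.5, 1.5) is present, so the union is just that shape — 1 connected region. Overall, the cross-section is a single solid region. The nearest boundary edge runs (3.50, 14.00)→(3.50, 1.50); distance from the point to it = 1.90 mm. The point is not inside any of the regions above, so it lies outside the cross-section (1.90 mm from the nearest boundary).

outside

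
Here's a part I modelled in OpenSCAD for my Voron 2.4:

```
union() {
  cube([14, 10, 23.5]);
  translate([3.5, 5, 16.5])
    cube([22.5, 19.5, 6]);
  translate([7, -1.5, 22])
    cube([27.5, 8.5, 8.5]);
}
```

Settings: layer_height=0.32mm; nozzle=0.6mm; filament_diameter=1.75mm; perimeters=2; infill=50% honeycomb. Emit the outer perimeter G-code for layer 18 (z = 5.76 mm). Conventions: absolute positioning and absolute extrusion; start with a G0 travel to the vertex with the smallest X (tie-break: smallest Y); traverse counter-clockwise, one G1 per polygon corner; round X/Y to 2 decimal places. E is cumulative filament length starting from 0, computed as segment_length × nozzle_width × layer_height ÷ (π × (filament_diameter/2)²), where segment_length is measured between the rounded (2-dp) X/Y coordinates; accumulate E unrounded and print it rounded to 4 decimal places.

At z = 5.76 mm: the 14×10 cube contributes its full rectangle; the cube at (3.5, 5) does not reach this height (z outside [16.5, 22.5]); the cube at (7, -1.5) is not intersected at this z (z outside [22, 30.5]); Taking the union: only the 14×10 cube is present, so the union is just that shape — 1 connected region. The outline is a single polygon with 4 vertices. Extrusion per mm of travel: 0.6 × 0.32 / (π × 0.875²) = 0.079824. Accumulating E over each segment gives final E = 3.8316.

G0 X0.00 Y0.00 Z5.76
G1 X14.00 Y0.00 E1.1175
G1 X14.00 Y10.00 E1.9158
G1 X0.00 Y10.00 E3.0333
G1 X0.00 Y0.00 E3.8316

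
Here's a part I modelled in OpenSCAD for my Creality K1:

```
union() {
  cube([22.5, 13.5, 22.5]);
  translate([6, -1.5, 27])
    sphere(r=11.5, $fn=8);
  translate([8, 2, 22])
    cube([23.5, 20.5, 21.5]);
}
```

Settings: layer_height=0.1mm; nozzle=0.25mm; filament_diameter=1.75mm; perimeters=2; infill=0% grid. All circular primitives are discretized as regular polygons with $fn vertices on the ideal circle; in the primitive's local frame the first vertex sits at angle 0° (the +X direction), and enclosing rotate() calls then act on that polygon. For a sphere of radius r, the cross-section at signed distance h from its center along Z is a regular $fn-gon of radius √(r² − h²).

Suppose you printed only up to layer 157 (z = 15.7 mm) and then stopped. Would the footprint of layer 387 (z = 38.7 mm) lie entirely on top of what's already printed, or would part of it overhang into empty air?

Compare the two slices. At z = 15.7: the cube (footprint 22.5×13.5) is included at this height (area 303.75 mm²); the r=11.5 sphere at (6, -1.5) slices to a regular 8-gon of circumradius 2.135 (√(r²−h²) with h=11.3 from center) (area = (8/2)·2.135²·sin(360°/8) = 12.90 mm²); the cube at (8, 2) does not reach this height (z outside [22, 43.5]); Combining (union): the regions partially overlap — summed areas 316.65 mm² minus the doubly-counted overlap 0.97 mm² gives 315.67 mm² — area = 315.67 mm². At z = 38.7: the cube does not reach this height (z outside [0, 22.5]); the sphere at (6, -1.5) is absent (|z−center|=11.700 > r=11.5); the cube at (8, 2) is present — its section is the full 23.5×20.5 rectangle (area 481.75 mm²); Taking the union: only the 23.5×20.5 cube at (8, 2) is present, so the union is just that shape — area = 481.75 mm². Checking containment: at z = 38.7 the cross-section extends beyond the z = 15.7 cross-section by about 315.00 mm².

part overhangs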